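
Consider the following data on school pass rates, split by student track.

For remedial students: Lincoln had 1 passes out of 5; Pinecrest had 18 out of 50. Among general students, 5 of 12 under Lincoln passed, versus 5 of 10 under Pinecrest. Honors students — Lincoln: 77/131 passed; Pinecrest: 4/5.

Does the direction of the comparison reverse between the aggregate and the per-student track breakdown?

Yes

Remedial: Lincoln 1/5 = 20.0%, Pinecrest 18/50 = 36.0% → Pinecrest
General: Lincoln 5/12 = 41.7%, Pinecrest 5/10 = 50.0% → Pinecrest
Honors: Lincoln 77/131 = 58.8%, Pinecrest 4/5 = 80.0% → Pinecrest
Overall: Lincoln 83/148 = 56.1%, Pinecrest 27/65 = 41.5% → Lincoln
Pinecrest wins each student group but Lincoln wins overall — the comparison reverses. Pinecrest's students skew toward remedial, which has a lower base rate.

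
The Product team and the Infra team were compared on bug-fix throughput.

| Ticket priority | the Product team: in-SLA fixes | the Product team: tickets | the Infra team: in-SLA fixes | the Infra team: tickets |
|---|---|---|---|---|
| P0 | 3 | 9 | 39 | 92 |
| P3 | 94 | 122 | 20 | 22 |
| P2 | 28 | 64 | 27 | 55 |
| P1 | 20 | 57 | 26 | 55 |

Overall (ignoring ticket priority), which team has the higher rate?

the Product team

P0: the Product team 3/9 = 33.3%, the Infra team 39/92 = 42.4% → the Infra team
P3: the Product team 94/122 = 77.0%, the Infra team 20/22 = 90.9% → the Infra team
P2: the Product team 28/64 = 43.8%, the Infra team 27/55 = 49.1% → the Infra team
P1: the Product team 20/57 = 35.1%, the Infra team 26/55 = 47.3% → the Infra team
Overall: the Product team 145/252 = 57.5%, the Infra team 112/224 = 50.0% → the Product team
(The Infra team wins every ticket group but the Product team wins overall — the Infra team's tickets skew toward the low-rate P0 group.)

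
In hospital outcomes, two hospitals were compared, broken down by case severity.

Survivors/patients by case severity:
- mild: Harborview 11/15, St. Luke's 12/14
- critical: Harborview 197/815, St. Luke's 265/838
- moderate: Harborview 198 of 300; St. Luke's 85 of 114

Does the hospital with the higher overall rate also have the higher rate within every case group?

Yes

Mild: Harborview 11/15 = 73.3%, St. Luke's 12/14 = 85.7% → St. Luke's
Critical: Harborview 197/815 = 24.2%, St. Luke's 265/838 = 31.6% → St. Luke's
Moderate: Harborview 198/300 = 66.0%, St. Luke's 85/114 = 74.6% → St. Luke's
Overall: Harborview 406/1130 = 35.9%, St. Luke's 362/966 = 37.5% → St. Luke's
St. Luke's wins overall and in every case group — no reversal.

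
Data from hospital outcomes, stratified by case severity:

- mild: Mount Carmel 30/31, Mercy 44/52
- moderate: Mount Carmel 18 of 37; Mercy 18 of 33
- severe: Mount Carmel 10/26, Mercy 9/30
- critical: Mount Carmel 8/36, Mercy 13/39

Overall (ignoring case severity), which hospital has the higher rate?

Mercy

Mild: Mount Carmel 30/31 = 96.8%, Mercy 44/52 = 84.6% → Mount Carmel
Moderate: Mount Carmel 18/37 = 48.6%, Mercy 18/33 = 54.5% → Mercy
Severe: Mount Carmel 10/26 = 38.5%, Mercy 9/30 = 30.0% → Mount Carmel
Critical: Mount Carmel 8/36 = 22.2%, Mercy 13/39 = 33.3% → Mercy
Overall: Mount Carmel 66/130 = 50.8%, Mercy 84/154 = 54.5% → Mercy
(Neither sweeps every case group, but Mercy has the higher pooled rate.)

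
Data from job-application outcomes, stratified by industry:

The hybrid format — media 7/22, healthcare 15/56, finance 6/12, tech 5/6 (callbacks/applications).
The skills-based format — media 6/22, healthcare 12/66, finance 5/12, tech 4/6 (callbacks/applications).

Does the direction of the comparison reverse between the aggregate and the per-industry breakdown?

No

Media: the hybrid format 7/22 = 31.8%, the skills-based format 6/22 = 27.3% → the hybrid format
Healthcare: the hybrid format 15/56 = 26.8%, the skills-based format 12/66 = 18.2% → the hybrid format
Finance: the hybrid format 6/12 = 50.0%, the skills-based format 5/12 = 41.7% → the hybrid format
Tech: the hybrid format 5/6 = 83.3%, the skills-based format 4/6 = 66.7% → the hybrid format
Overall: the hybrid format 33/96 = 34.4%, the skills-based format 27/106 = 25.5% → the hybrid format
The hybrid format wins overall and in every industry group — no reversal.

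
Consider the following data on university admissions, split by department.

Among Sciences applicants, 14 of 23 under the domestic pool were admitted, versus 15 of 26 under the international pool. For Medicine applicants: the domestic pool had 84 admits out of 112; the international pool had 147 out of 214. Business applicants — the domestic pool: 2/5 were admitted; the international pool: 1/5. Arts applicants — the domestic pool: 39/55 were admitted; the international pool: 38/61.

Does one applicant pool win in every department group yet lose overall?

Sciences: the domestic pool 14/23 = 60.9%, the international pool 15/26 = 57.7% → the domestic pool
Medicine: the domestic pool 84/112 = 75.0%, the international pool 147/214 = 68.7% → the domestic pool
Business: the domestic pool 2/5 = 40.0%, the international pool 1/5 = 20.0% → the domestic pool
Arts: the domestic pool 39/55 = 70.9%, the international pool 38/61 = 62.3% → the domestic pool
Overall: the domestic pool 139/195 = 71.3%, the international pool 201/306 = 65.7% → the domestic pool
The domestic pool wins overall and in every department group — no reversal.

No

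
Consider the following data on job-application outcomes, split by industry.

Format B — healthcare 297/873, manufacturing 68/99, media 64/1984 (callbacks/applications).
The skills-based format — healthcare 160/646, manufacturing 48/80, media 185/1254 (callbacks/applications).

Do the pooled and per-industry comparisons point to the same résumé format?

No

Healthcare: Format B 297/873 = 34.0%, the skills-based format 160/646 = 24.8% → Format B
Manufacturing: Format B 68/99 = 68.7%, the skills-based format 48/80 = 60.0% → Format B
Media: Format B 64/1984 = 3.2%, the skills-based format 185/1254 = 14.8% → the skills-based format
Overall: Format B 429/2956 = 14.5%, the skills-based format 393/1980 = 19.8% → the skills-based format
Neither sweeps: Format B wins 2 of 3 groups, the skills-based format wins 1. The skills-based format wins overall but not every group — no Simpson reversal.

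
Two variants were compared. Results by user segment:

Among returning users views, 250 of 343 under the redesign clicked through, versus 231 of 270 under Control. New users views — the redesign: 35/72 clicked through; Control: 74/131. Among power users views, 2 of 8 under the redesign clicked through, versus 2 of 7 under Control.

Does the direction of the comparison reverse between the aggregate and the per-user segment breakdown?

Returning users: the redesign 250/343 = 72.9%, Control 231/270 = 85.6% → Control
New users: the redesign 35/72 = 48.6%, Control 74/131 = 56.5% → Control
Power users: the redesign 2/8 = 25.0%, Control 2/7 = 28.6% → Control
Overall: the redesign 287/423 = 67.8%, Control 307/408 = 75.2% → Control
Control wins overall and in every user group — no reversal.

No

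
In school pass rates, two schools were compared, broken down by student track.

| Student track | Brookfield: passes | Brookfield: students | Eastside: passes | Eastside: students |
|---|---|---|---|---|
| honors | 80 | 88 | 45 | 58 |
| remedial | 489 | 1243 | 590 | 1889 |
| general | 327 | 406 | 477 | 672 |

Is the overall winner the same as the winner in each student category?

Honors: Brookfield 80/88 = 90.9%, Eastside 45/58 = 77.6% → Brookfield
Remedial: Brookfield 489/1243 = 39.3%, Eastside 590/1889 = 31.2% → Brookfield
General: Brookfield 327/406 = 80.5%, Eastside 477/672 = 71.0% → Brookfield
Overall: Brookfield 896/1737 = 51.6%, Eastside 1112/2619 = 42.5% → Brookfield
Brookfield wins overall and in every student group — no reversal.

Yes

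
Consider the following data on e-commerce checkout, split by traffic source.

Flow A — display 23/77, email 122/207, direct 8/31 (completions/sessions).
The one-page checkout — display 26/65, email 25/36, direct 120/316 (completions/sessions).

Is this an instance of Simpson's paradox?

Display: Flow A 23/77 = 29.9%, the one-page checkout 26/65 = 40.0% → the one-page checkout
Email: Flow A 122/207 = 58.9%, the one-page checkout 25/36 = 69.4% → the one-page checkout
Direct: Flow A 8/31 = 25.8%, the one-page checkout 120/316 = 38.0% → the one-page checkout
Overall: Flow A 153/315 = 48.6%, the one-page checkout 171/417 = 41.0% → Flow A
The one-page checkout wins each traffic group but Flow A wins overall — the comparison reverses. The one-page checkout's sessions skew toward direct, which has a lower base rate.

Yes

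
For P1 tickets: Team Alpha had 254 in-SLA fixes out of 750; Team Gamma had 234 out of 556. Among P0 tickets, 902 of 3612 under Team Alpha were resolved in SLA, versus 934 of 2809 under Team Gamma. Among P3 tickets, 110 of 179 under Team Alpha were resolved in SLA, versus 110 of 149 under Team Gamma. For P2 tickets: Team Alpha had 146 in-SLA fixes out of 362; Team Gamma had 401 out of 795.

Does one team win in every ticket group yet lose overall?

No

P1: Team Alpha 254/750 = 33.9%, Team Gamma 234/556 = 42.1% → Team Gamma
P0: Team Alpha 902/3612 = 25.0%, Team Gamma 934/2809 = 33.3% → Team Gamma
P3: Team Alpha 110/179 = 61.5%, Team Gamma 110/149 = 73.8% → Team Gamma
P2: Team Alpha 146/362 = 40.3%, Team Gamma 401/795 = 50.4% → Team Gamma
Overall: Team Alpha 1412/4903 = 28.8%, Team Gamma 1679/4309 = 39.0% → Team Gamma
Team Gamma wins overall and in every ticket group — no reversal.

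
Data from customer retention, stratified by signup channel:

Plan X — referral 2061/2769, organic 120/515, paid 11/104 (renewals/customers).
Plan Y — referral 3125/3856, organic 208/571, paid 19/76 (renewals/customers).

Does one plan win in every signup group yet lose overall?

No

Referral: Plan X 2061/2769 = 74.4%, Plan Y 3125/3856 = 81.0% → Plan Y
Organic: Plan X 120/515 = 23.3%, Plan Y 208/571 = 36.4% → Plan Y
Paid: Plan X 11/104 = 10.6%, Plan Y 19/76 = 25.0% → Plan Y
Overall: Plan X 2192/3388 = 64.7%, Plan Y 3352/4503 = 74.4% → Plan Y
Plan Y wins overall and in every signup group — no reversal.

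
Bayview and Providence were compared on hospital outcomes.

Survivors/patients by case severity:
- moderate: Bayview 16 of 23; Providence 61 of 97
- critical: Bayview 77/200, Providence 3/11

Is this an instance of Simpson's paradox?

Yes

Moderate: Bayview 16/23 = 69.6%, Providence 61/97 = 62.9% → Bayview
Critical: Bayview 77/200 = 38.5%, Providence 3/11 = 27.3% → Bayview
Overall: Bayview 93/223 = 41.7%, Providence 64/108 = 59.3% → Providence
Bayview wins each case group but Providence wins overall — the comparison reverses. Bayview's patients skew toward critical, which has a lower base rate.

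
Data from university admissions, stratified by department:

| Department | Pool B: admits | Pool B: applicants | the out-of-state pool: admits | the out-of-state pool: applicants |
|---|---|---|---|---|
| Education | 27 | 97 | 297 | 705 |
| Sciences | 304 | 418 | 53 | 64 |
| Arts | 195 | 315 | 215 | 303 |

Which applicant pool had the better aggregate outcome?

Pool B

Education: Pool B 27/97 = 27.8%, the out-of-state pool 297/705 = 42.1% → the out-of-state pool
Sciences: Pool B 304/418 = 72.7%, the out-of-state pool 53/64 = 82.8% → the out-of-state pool
Arts: Pool B 195/315 = 61.9%, the out-of-state pool 215/303 = 71.0% → the out-of-state pool
Overall: Pool B 526/830 = 63.4%, the out-of-state pool 565/1072 = 52.7% → Pool B
(The out-of-state pool wins every department group but Pool B wins overall — the out-of-state pool's applicants skew toward the low-rate Education group.)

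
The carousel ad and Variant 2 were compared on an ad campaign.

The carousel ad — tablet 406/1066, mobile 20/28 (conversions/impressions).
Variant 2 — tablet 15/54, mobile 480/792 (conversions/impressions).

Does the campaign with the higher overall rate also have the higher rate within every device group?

Tablet: the carousel ad 406/1066 = 38.1%, Variant 2 15/54 = 27.8% → the carousel ad
Mobile: the carousel ad 20/28 = 71.4%, Variant 2 480/792 = 60.6% → the carousel ad
Overall: the carousel ad 426/1094 = 38.9%, Variant 2 495/846 = 58.5% → Variant 2
The carousel ad wins each device group but Variant 2 wins overall — the comparison reverses. The carousel ad's impressions skew toward tablet, which has a lower base rate.

No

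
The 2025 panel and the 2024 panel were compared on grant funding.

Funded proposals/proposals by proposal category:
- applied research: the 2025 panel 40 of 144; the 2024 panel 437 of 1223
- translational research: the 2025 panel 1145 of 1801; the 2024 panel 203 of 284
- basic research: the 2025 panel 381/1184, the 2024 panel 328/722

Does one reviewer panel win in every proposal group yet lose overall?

Applied research: the 2025 panel 40/144 = 27.8%, the 2024 panel 437/1223 = 35.7% → the 2024 panel
Translational research: the 2025 panel 1145/1801 = 63.6%, the 2024 panel 203/284 = 71.5% → the 2024 panel
Basic research: the 2025 panel 381/1184 = 32.2%, the 2024 panel 328/722 = 45.4% → the 2024 panel
Overall: the 2025 panel 1566/3129 = 50.0%, the 2024 panel 968/2229 = 43.4% → the 2025 panel
The 2024 panel wins each proposal group but the 2025 panel wins overall — the comparison reverses. The 2024 panel's proposals skew toward applied research, which has a lower base rate.

Yes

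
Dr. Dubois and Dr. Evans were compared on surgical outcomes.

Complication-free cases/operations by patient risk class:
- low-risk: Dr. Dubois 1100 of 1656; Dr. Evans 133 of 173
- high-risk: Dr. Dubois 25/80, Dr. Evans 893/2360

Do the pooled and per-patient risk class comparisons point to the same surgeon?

Low-risk: Dr. Dubois 1100/1656 = 66.4%, Dr. Evans 133/173 = 76.9% → Dr. Evans
High-risk: Dr. Dubois 25/80 = 31.2%, Dr. Evans 893/2360 = 37.8% → Dr. Evans
Overall: Dr. Dubois 1125/1736 = 64.8%, Dr. Evans 1026/2533 = 40.5% → Dr. Dubois
Dr. Evans wins each patient risk group but Dr. Dubois wins overall — the comparison reverses. Dr. Evans's operations skew toward high-risk, which has a lower base rate.

No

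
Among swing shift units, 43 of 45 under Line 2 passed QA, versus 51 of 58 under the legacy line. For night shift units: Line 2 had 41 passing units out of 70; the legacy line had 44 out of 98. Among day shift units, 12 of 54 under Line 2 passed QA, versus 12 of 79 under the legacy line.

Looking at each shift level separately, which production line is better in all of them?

Line 2

Swing shift: Line 2 43/45 = 95.6%, the legacy line 51/58 = 87.9% → Line 2
Night shift: Line 2 41/70 = 58.6%, the legacy line 44/98 = 44.9% → Line 2
Day shift: Line 2 12/54 = 22.2%, the legacy line 12/79 = 15.2% → Line 2
Line 2 has the higher rate in all 3 groups.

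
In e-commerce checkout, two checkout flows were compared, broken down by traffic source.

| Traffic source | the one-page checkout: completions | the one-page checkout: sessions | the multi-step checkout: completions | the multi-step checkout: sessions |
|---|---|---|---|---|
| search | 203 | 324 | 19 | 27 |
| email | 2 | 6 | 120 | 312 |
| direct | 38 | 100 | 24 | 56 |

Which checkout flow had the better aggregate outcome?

Search: the one-page checkout 203/324 = 62.7%, the multi-step checkout 19/27 = 70.4% → the multi-step checkout
Email: the one-page checkout 2/6 = 33.3%, the multi-step checkout 120/312 = 38.5% → the multi-step checkout
Direct: the one-page checkout 38/100 = 38.0%, the multi-step checkout 24/56 = 42.9% → the multi-step checkout
Overall: the one-page checkout 243/430 = 56.5%, the multi-step checkout 163/395 = 41.3% → the one-page checkout
(The multi-step checkout wins every traffic group but the one-page checkout wins overall — the multi-step checkout's sessions skew toward the low-rate email group.)

the one-page checkout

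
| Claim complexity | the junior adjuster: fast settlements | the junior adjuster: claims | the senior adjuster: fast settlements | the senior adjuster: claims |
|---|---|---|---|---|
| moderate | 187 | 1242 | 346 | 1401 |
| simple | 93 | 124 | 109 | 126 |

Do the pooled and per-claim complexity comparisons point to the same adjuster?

Moderate: the junior adjuster 187/1242 = 15.1%, the senior adjuster 346/1401 = 24.7% → the senior adjuster
Simple: the junior adjuster 93/124 = 75.0%, the senior adjuster 109/126 = 86.5% → the senior adjuster
Overall: the junior adjuster 280/1366 = 20.5%, the senior adjuster 455/1527 = 29.8% → the senior adjuster
The senior adjuster wins overall and in every claim group — no reversal.

Yes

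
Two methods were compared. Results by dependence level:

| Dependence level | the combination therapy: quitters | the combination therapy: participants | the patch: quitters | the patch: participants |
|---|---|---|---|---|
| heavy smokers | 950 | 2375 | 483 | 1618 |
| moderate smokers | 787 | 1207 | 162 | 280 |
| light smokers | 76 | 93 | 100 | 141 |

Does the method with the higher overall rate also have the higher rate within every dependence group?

Heavy smokers: the combination therapy 950/2375 = 40.0%, the patch 483/1618 = 29.9% → the combination therapy
Moderate smokers: the combination therapy 787/1207 = 65.2%, the patch 162/280 = 57.9% → the combination therapy
Light smokers: the combination therapy 76/93 = 81.7%, the patch 100/141 = 70.9% → the combination therapy
Overall: the combination therapy 1813/3675 = 49.3%, the patch 745/2039 = 36.5% → the combination therapy
The combination therapy wins overall and in every dependence group — no reversal.

Yes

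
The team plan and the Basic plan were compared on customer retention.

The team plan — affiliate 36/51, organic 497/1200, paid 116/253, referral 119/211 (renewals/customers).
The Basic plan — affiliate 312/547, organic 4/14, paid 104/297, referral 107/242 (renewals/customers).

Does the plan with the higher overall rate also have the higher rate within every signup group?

No

Affiliate: the team plan 36/51 = 70.6%, the Basic plan 312/547 = 57.0% → the team plan
Organic: the team plan 497/1200 = 41.4%, the Basic plan 4/14 = 28.6% → the team plan
Paid: the team plan 116/253 = 45.8%, the Basic plan 104/297 = 35.0% → the team plan
Referral: the team plan 119/211 = 56.4%, the Basic plan 107/242 = 44.2% → the team plan
Overall: the team plan 768/1715 = 44.8%, the Basic plan 527/1100 = 47.9% → the Basic plan
The team plan wins each signup group but the Basic plan wins overall — the comparison reverses. The team plan's customers skew toward organic, which has a lower base rate.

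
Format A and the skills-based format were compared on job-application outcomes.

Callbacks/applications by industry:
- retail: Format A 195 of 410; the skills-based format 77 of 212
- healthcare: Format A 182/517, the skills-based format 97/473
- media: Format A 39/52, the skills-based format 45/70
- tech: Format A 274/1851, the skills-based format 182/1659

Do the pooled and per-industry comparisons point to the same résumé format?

Yes

Retail: Format A 195/410 = 47.6%, the skills-based format 77/212 = 36.3% → Format A
Healthcare: Format A 182/517 = 35.2%, the skills-based format 97/473 = 20.5% → Format A
Media: Format A 39/52 = 75.0%, the skills-based format 45/70 = 64.3% → Format A
Tech: Format A 274/1851 = 14.8%, the skills-based format 182/1659 = 11.0% → Format A
Overall: Format A 690/2830 = 24.4%, the skills-based format 401/2414 = 16.6% → Format A
Format A wins overall and in every industry group — no reversal.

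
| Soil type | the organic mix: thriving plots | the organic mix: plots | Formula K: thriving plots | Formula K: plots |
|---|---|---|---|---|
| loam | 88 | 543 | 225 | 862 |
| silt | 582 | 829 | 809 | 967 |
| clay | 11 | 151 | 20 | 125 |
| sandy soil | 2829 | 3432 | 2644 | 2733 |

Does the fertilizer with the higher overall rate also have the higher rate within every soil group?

Loam: the organic mix 88/543 = 16.2%, Formula K 225/862 = 26.1% → Formula K
Silt: the organic mix 582/829 = 70.2%, Formula K 809/967 = 83.7% → Formula K
Clay: the organic mix 11/151 = 7.3%, Formula K 20/125 = 16.0% → Formula K
Sandy soil: the organic mix 2829/3432 = 82.4%, Formula K 2644/2733 = 96.7% → Formula K
Overall: the organic mix 3510/4955 = 70.8%, Formula K 3698/4687 = 78.9% → Formula K
Formula K wins overall and in every soil group — no reversal.

Yes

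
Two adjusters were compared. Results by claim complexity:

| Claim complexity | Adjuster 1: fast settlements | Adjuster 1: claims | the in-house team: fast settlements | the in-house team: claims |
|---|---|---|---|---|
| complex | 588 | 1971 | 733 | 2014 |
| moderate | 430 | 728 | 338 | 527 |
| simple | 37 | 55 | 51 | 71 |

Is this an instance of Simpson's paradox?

Complex: Adjuster 1 588/1971 = 29.8%, the in-house team 733/2014 = 36.4% → the in-house team
Moderate: Adjuster 1 430/728 = 59.1%, the in-house team 338/527 = 64.1% → the in-house team
Simple: Adjuster 1 37/55 = 67.3%, the in-house team 51/71 = 71.8% → the in-house team
Overall: Adjuster 1 1055/2754 = 38.3%, the in-house team 1122/2612 = 43.0% → the in-house team
The in-house team wins overall and in every claim group — no reversal.

No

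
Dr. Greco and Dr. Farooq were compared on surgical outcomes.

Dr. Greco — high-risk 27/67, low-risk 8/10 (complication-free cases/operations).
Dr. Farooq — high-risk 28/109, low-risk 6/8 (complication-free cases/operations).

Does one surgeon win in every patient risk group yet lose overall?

No

High-risk: Dr. Greco 27/67 = 40.3%, Dr. Farooq 28/109 = 25.7% → Dr. Greco
Low-risk: Dr. Greco 8/10 = 80.0%, Dr. Farooq 6/8 = 75.0% → Dr. Greco
Overall: Dr. Greco 35/77 = 45.5%, Dr. Farooq 34/117 = 29.1% → Dr. Greco
Dr. Greco wins overall and in every patient risk group — no reversal.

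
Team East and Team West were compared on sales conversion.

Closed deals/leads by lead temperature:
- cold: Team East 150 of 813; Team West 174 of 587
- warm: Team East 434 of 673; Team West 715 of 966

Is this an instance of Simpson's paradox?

Cold: Team East 150/813 = 18.5%, Team West 174/587 = 29.6% → Team West
Warm: Team East 434/673 = 64.5%, Team West 715/966 = 74.0% → Team West
Overall: Team East 584/1486 = 39.3%, Team West 889/1553 = 57.2% → Team West
Team West wins overall and in every lead group — no reversal.

No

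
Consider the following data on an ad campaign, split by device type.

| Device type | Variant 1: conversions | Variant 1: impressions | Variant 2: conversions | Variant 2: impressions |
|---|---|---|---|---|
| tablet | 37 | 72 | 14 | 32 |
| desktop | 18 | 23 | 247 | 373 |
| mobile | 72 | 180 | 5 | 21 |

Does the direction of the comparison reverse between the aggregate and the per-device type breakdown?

Yes

Tablet: Variant 1 37/72 = 51.4%, Variant 2 14/32 = 43.8% → Variant 1
Desktop: Variant 1 18/23 = 78.3%, Variant 2 247/373 = 66.2% → Variant 1
Mobile: Variant 1 72/180 = 40.0%, Variant 2 5/21 = 23.8% → Variant 1
Overall: Variant 1 127/275 = 46.2%, Variant 2 266/426 = 62.4% → Variant 2
Variant 1 wins each device group but Variant 2 wins overall — the comparison reverses. Variant 1's impressions skew toward mobile, which has a lower base rate.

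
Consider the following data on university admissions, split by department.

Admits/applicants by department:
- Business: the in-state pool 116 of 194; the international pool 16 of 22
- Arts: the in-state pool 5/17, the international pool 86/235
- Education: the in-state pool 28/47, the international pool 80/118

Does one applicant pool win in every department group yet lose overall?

Yes

Business: the in-state pool 116/194 = 59.8%, the international pool 16/22 = 72.7% → the international pool
Arts: the in-state pool 5/17 = 29.4%, the international pool 86/235 = 36.6% → the international pool
Education: the in-state pool 28/47 = 59.6%, the international pool 80/118 = 67.8% → the international pool
Overall: the in-state pool 149/258 = 57.8%, the international pool 182/375 = 48.5% → the in-state pool
The international pool wins each department group but the in-state pool wins overall — the comparison reverses. The international pool's applicants skew toward Arts, which has a lower base rate.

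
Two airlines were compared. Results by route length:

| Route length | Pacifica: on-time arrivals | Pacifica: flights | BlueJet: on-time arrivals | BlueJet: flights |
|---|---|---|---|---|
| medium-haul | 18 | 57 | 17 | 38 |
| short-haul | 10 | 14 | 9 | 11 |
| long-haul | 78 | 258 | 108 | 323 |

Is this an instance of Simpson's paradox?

Medium-haul: Pacifica 18/57 = 31.6%, BlueJet 17/38 = 44.7% → BlueJet
Short-haul: Pacifica 10/14 = 71.4%, BlueJet 9/11 = 81.8% → BlueJet
Long-haul: Pacifica 78/258 = 30.2%, BlueJet 108/323 = 33.4% → BlueJet
Overall: Pacifica 106/329 = 32.2%, BlueJet 134/372 = 36.0% → BlueJet
BlueJet wins overall and in every route group — no reversal.

No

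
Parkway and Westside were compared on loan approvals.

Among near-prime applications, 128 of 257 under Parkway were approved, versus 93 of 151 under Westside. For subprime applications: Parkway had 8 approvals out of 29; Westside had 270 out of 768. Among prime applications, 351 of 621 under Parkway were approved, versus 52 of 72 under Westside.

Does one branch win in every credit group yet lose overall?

Near-prime: Parkway 128/257 = 49.8%, Westside 93/151 = 61.6% → Westside
Subprime: Parkway 8/29 = 27.6%, Westside 270/768 = 35.2% → Westside
Prime: Parkway 351/621 = 56.5%, Westside 52/72 = 72.2% → Westside
Overall: Parkway 487/907 = 53.7%, Westside 415/991 = 41.9% → Parkway
Westside wins each credit group but Parkway wins overall — the comparison reverses. Westside's applications skew toward subprime, which has a lower base rate.

Yes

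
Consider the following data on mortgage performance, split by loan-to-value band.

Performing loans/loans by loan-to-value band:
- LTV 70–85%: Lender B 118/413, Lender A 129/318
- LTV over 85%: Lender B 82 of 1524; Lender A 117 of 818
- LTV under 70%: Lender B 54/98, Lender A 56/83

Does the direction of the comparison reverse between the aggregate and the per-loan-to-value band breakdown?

LTV 70–85%: Lender B 118/413 = 28.6%, Lender A 129/318 = 40.6% → Lender A
LTV over 85%: Lender B 82/1524 = 5.4%, Lender A 117/818 = 14.3% → Lender A
LTV under 70%: Lender B 54/98 = 55.1%, Lender A 56/83 = 67.5% → Lender A
Overall: Lender B 254/2035 = 12.5%, Lender A 302/1219 = 24.8% → Lender A
Lender A wins overall and in every loan-to-value group — no reversal.

No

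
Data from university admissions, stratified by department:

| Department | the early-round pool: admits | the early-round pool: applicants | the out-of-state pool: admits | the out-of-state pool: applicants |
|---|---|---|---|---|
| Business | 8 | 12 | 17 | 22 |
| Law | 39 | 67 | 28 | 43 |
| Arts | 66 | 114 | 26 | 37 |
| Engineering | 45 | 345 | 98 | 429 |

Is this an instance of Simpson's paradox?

Business: the early-round pool 8/12 = 66.7%, the out-of-state pool 17/22 = 77.3% → the out-of-state pool
Law: the early-round pool 39/67 = 58.2%, the out-of-state pool 28/43 = 65.1% → the out-of-state pool
Arts: the early-round pool 66/114 = 57.9%, the out-of-state pool 26/37 = 70.3% → the out-of-state pool
Engineering: the early-round pool 45/345 = 13.0%, the out-of-state pool 98/429 = 22.8% → the out-of-state pool
Overall: the early-round pool 158/538 = 29.4%, the out-of-state pool 169/531 = 31.8% → the out-of-state pool
The out-of-state pool wins overall and in every department group — no reversal.

No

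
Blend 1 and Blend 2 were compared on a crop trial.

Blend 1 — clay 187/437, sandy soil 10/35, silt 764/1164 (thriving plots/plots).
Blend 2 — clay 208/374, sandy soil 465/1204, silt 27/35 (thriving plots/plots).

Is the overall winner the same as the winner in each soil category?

Clay: Blend 1 187/437 = 42.8%, Blend 2 208/374 = 55.6% → Blend 2
Sandy soil: Blend 1 10/35 = 28.6%, Blend 2 465/1204 = 38.6% → Blend 2
Silt: Blend 1 764/1164 = 65.6%, Blend 2 27/35 = 77.1% → Blend 2
Overall: Blend 1 961/1636 = 58.7%, Blend 2 700/1613 = 43.4% → Blend 1
Blend 2 wins each soil group but Blend 1 wins overall — the comparison reverses. Blend 2's plots skew toward sandy soil, which has a lower base rate.

No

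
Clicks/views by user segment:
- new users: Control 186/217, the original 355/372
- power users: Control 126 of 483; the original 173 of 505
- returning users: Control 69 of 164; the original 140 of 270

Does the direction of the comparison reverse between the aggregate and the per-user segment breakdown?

No

New users: Control 186/217 = 85.7%, the original 355/372 = 95.4% → the original
Power users: Control 126/483 = 26.1%, the original 173/505 = 34.3% → the original
Returning users: Control 69/164 = 42.1%, the original 140/270 = 51.9% → the original
Overall: Control 381/864 = 44.1%, the original 668/1147 = 58.2% → the original
The original wins overall and in every user group — no reversal.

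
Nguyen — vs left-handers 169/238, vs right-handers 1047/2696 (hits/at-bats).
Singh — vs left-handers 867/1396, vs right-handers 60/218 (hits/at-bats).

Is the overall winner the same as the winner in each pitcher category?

Vs left-handers: Nguyen 169/238 = 71.0%, Singh 867/1396 = 62.1% → Nguyen
Vs right-handers: Nguyen 1047/2696 = 38.8%, Singh 60/218 = 27.5% → Nguyen
Overall: Nguyen 1216/2934 = 41.4%, Singh 927/1614 = 57.4% → Singh
Nguyen wins each pitcher group but Singh wins overall — the comparison reverses. Nguyen's at-bats skew toward vs right-handers, which has a lower base rate.

No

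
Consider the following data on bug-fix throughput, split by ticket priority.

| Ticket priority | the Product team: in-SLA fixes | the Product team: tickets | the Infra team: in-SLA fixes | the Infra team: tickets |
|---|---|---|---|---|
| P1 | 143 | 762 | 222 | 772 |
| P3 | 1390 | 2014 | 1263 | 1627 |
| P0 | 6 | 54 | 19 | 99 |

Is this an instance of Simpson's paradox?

P1: the Product team 143/762 = 18.8%, the Infra team 222/772 = 28.8% → the Infra team
P3: the Product team 1390/2014 = 69.0%, the Infra team 1263/1627 = 77.6% → the Infra team
P0: the Product team 6/54 = 11.1%, the Infra team 19/99 = 19.2% → the Infra team
Overall: the Product team 1539/2830 = 54.4%, the Infra team 1504/2498 = 60.2% → the Infra team
The Infra team wins overall and in every ticket group — no reversal.

No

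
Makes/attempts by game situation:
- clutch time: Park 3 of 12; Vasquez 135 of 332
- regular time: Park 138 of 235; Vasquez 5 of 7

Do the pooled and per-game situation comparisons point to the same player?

No

Clutch time: Park 3/12 = 25.0%, Vasquez 135/332 = 40.7% → Vasquez
Regular time: Park 138/235 = 58.7%, Vasquez 5/7 = 71.4% → Vasquez
Overall: Park 141/247 = 57.1%, Vasquez 140/339 = 41.3% → Park
Vasquez wins each game group but Park wins overall — the comparison reverses. Vasquez's attempts skew toward clutch time, which has a lower base rate.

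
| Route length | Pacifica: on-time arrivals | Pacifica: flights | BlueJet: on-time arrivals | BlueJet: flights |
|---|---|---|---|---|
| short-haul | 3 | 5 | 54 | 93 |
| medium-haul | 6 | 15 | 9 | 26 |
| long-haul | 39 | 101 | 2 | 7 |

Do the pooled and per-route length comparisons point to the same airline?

No

Short-haul: Pacifica 3/5 = 60.0%, BlueJet 54/93 = 58.1% → Pacifica
Medium-haul: Pacifica 6/15 = 40.0%, BlueJet 9/26 = 34.6% → Pacifica
Long-haul: Pacifica 39/101 = 38.6%, BlueJet 2/7 = 28.6% → Pacifica
Overall: Pacifica 48/121 = 39.7%, BlueJet 65/126 = 51.6% → BlueJet
Pacifica wins each route group but BlueJet wins overall — the comparison reverses. Pacifica's flights skew toward long-haul, which has a lower base rate.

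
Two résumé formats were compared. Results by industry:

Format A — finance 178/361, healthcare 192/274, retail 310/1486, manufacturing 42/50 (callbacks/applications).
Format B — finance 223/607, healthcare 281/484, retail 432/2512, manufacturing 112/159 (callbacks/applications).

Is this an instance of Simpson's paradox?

No

Finance: Format A 178/361 = 49.3%, Format B 223/607 = 36.7% → Format A
Healthcare: Format A 192/274 = 70.1%, Format B 281/484 = 58.1% → Format A
Retail: Format A 310/1486 = 20.9%, Format B 432/2512 = 17.2% → Format A
Manufacturing: Format A 42/50 = 84.0%, Format B 112/159 = 70.4% → Format A
Overall: Format A 722/2171 = 33.3%, Format B 1048/3762 = 27.9% → Format A
Format A wins overall and in every industry group — no reversal.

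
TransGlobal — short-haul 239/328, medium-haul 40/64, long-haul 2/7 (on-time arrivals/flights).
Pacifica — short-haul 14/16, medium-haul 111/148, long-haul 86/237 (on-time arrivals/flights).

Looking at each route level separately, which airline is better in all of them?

Pacifica

Short-haul: TransGlobal 239/328 = 72.9%, Pacifica 14/16 = 87.5% → Pacifica
Medium-haul: TransGlobal 40/64 = 62.5%, Pacifica 111/148 = 75.0% → Pacifica
Long-haul: TransGlobal 2/7 = 28.6%, Pacifica 86/237 = 36.3% → Pacifica
Pacifica has the higher rate in all 3 groups.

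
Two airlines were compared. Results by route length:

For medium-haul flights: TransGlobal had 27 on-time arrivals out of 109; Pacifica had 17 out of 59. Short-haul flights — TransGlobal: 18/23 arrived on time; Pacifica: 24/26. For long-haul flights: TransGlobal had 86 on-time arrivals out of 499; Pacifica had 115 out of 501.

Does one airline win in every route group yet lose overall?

No

Medium-haul: TransGlobal 27/109 = 24.8%, Pacifica 17/59 = 28.8% → Pacifica
Short-haul: TransGlobal 18/23 = 78.3%, Pacifica 24/26 = 92.3% → Pacifica
Long-haul: TransGlobal 86/499 = 17.2%, Pacifica 115/501 = 23.0% → Pacifica
Overall: TransGlobal 131/631 = 20.8%, Pacifica 156/586 = 26.6% → Pacifica
Pacifica wins overall and in every route group — no reversal.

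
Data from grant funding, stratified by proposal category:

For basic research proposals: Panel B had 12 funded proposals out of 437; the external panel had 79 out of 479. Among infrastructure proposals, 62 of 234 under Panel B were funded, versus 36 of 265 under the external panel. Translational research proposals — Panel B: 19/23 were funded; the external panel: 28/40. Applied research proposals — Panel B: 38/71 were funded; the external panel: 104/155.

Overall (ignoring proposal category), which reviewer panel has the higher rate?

Basic research: Panel B 12/437 = 2.7%, the external panel 79/479 = 16.5% → the external panel
Infrastructure: Panel B 62/234 = 26.5%, the external panel 36/265 = 13.6% → Panel B
Translational research: Panel B 19/23 = 82.6%, the external panel 28/40 = 70.0% → Panel B
Applied research: Panel B 38/71 = 53.5%, the external panel 104/155 = 67.1% → the external panel
Overall: Panel B 131/765 = 17.1%, the external panel 247/939 = 26.3% → the external panel
(Neither sweeps every proposal group, but the external panel has the higher pooled rate.)

the external panel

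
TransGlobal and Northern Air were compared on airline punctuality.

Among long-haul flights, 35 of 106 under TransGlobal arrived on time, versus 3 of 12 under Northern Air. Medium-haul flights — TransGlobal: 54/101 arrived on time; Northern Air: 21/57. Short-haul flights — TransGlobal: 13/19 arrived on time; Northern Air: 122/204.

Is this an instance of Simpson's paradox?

Yes

Long-haul: TransGlobal 35/106 = 33.0%, Northern Air 3/12 = 25.0% → TransGlobal
Medium-haul: TransGlobal 54/101 = 53.5%, Northern Air 21/57 = 36.8% → TransGlobal
Short-haul: TransGlobal 13/19 = 68.4%, Northern Air 122/204 = 59.8% → TransGlobal
Overall: TransGlobal 102/226 = 45.1%, Northern Air 146/273 = 53.5% → Northern Air
TransGlobal wins each route group but Northern Air wins overall — the comparison reverses. TransGlobal's flights skew toward long-haul, which has a lower base rate.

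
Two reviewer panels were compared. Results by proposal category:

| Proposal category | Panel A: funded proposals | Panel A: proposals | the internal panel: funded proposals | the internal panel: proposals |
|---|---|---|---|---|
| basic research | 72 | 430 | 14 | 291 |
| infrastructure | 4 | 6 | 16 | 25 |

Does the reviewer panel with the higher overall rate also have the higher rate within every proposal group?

Basic research: Panel A 72/430 = 16.7%, the internal panel 14/291 = 4.8% → Panel A
Infrastructure: Panel A 4/6 = 66.7%, the internal panel 16/25 = 64.0% → Panel A
Overall: Panel A 76/436 = 17.4%, the internal panel 30/316 = 9.5% → Panel A
Panel A wins overall and in every proposal group — no reversal.

Yes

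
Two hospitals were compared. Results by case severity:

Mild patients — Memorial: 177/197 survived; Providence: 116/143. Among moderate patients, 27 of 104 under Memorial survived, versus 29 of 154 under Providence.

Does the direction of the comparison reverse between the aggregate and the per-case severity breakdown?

Mild: Memorial 177/197 = 89.8%, Providence 116/143 = 81.1% → Memorial
Moderate: Memorial 27/104 = 26.0%, Providence 29/154 = 18.8% → Memorial
Overall: Memorial 204/301 = 67.8%, Providence 145/297 = 48.8% → Memorial
Memorial wins overall and in every case group — no reversal.

No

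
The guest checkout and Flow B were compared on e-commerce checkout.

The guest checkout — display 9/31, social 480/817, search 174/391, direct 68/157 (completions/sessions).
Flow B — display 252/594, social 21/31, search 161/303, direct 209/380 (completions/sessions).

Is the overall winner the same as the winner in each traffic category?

Display: the guest checkout 9/31 = 29.0%, Flow B 252/594 = 42.4% → Flow B
Social: the guest checkout 480/817 = 58.8%, Flow B 21/31 = 67.7% → Flow B
Search: the guest checkout 174/391 = 44.5%, Flow B 161/303 = 53.1% → Flow B
Direct: the guest checkout 68/157 = 43.3%, Flow B 209/380 = 55.0% → Flow B
Overall: the guest checkout 731/1396 = 52.4%, Flow B 643/1308 = 49.2% → the guest checkout
Flow B wins each traffic group but the guest checkout wins overall — the comparison reverses. Flow B's sessions skew toward display, which has a lower base rate.

No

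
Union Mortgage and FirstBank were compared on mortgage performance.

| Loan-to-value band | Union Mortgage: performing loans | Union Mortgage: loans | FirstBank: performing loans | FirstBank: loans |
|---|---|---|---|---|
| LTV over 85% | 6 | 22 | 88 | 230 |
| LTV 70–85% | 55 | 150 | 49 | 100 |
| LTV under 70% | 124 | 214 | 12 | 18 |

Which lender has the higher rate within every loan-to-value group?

LTV over 85%: Union Mortgage 6/22 = 27.3%, FirstBank 88/230 = 38.3% → FirstBank
LTV 70–85%: Union Mortgage 55/150 = 36.7%, FirstBank 49/100 = 49.0% → FirstBank
LTV under 70%: Union Mortgage 124/214 = 57.9%, FirstBank 12/18 = 66.7% → FirstBank
FirstBank has the higher rate in all 3 groups.

FirstBank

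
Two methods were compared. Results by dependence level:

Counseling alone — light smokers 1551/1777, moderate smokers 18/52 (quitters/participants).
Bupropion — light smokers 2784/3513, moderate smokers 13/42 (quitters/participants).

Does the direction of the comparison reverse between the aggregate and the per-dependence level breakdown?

Light smokers: counseling alone 1551/1777 = 87.3%, bupropion 2784/3513 = 79.2% → counseling alone
Moderate smokers: counseling alone 18/52 = 34.6%, bupropion 13/42 = 31.0% → counseling alone
Overall: counseling alone 1569/1829 = 85.8%, bupropion 2797/3555 = 78.7% → counseling alone
Counseling alone wins overall and in every dependence group — no reversal.

No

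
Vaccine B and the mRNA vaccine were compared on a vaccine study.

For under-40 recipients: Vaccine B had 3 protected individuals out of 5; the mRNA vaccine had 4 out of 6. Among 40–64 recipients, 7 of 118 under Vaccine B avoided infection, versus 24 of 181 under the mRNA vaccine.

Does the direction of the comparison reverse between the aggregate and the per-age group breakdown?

Under-40: Vaccine B 3/5 = 60.0%, the mRNA vaccine 4/6 = 66.7% → the mRNA vaccine
40–64: Vaccine B 7/118 = 5.9%, the mRNA vaccine 24/181 = 13.3% → the mRNA vaccine
Overall: Vaccine B 10/123 = 8.1%, the mRNA vaccine 28/187 = 15.0% → the mRNA vaccine
The mRNA vaccine wins overall and in every age group — no reversal.

No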